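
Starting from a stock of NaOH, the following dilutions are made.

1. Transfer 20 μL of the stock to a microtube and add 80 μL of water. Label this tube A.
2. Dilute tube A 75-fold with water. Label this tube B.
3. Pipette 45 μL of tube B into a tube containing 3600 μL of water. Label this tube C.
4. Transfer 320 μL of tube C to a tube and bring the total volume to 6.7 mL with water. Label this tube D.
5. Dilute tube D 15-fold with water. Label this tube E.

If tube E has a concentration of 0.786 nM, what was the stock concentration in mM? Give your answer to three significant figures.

7.50 mM

Step 1: 20 μL + 80 μL = 100 μL total → factor 100/20 = 5
Step 2: 75-fold → factor 75
Step 3: 45 μL + 3600 μL = 3645 μL total → factor 3645/45 = 81
Step 4: 320 μL brought to 6.7 mL → factor 6700/320 = 20.938
Step 5: 15-fold → factor 15
Overall dilution factor = 5 × 75 × 81 × 20.938 × 15 = 9.5396 × 10^6
Stock = 0.786 nM × 9.5396 × 10^6 = 7.498 × 10^6 nM = 7.50 mM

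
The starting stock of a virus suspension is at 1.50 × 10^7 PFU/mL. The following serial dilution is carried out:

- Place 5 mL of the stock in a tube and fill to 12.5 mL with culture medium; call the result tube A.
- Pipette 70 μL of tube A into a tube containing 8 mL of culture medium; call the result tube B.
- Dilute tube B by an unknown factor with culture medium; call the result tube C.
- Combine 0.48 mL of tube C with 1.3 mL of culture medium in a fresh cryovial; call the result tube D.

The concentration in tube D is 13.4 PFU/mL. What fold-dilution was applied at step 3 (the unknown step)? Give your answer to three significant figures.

Step 1: 5 mL brought to 12.5 mL → factor 12.5/5 = 2.5
Step 2: 70 μL + 8 mL = 8070 μL total → factor 8070/70 = 115.29
Step 3: unknown factor x
Step 4: 0.48 mL + 1.3 mL = 1.78 mL total → factor 1.78/0.48 = 3.7083
Product of known-step factors = 1068.8
Overall factor = 1.50 × 10^7 PFU/mL / (13.4 PFU/mL) = 1.1194 × 10^6
x = 1.1194 × 10^6 / 1068.8 = 1.05 × 10^3

1.05 × 10^3-fold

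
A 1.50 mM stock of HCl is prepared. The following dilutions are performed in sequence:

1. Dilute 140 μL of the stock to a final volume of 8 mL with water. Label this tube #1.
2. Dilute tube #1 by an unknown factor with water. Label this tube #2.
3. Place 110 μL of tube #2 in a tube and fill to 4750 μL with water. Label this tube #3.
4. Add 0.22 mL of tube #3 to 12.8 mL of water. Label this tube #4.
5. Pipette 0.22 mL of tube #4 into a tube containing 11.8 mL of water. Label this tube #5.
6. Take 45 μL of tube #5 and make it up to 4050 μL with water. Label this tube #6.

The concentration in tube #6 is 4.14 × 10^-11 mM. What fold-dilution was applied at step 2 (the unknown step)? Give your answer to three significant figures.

50.5-fold

Step 1: 140 μL brought to 8 mL → factor 8000/140 = 57.143
Step 2: unknown factor x
Step 3: 110 μL brought to 4750 μL → factor 4750/110 = 43.182
Step 4: 0.22 mL + 12.8 mL = 13.02 mL total → factor 13.02/0.22 = 59.182
Step 5: 0.22 mL + 11.8 mL = 12.02 mL total → factor 12.02/0.22 = 54.636
Step 6: 45 μL brought to 4050 μL → factor 4050/45 = 90
Product of known-step factors = 7.1808 × 10^8
Overall factor = 1.50 mM / (4.14 × 10^-11 mM) = 3.6232 × 10^10
x = 3.6232 × 10^10 / 7.1808 × 10^8 = 50.5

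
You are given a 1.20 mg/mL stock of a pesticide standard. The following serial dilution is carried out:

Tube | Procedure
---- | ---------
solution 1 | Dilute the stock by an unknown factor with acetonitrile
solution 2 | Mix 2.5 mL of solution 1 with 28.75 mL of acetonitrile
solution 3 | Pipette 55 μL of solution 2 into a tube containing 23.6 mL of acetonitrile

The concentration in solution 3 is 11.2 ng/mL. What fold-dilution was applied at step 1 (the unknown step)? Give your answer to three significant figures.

19.9-fold

Step 1: unknown factor x
Step 2: 2.5 mL + 28.75 mL = 31.25 mL total → factor 31.25/2.5 = 12.5
Step 3: 55 μL + 23.6 mL = 23655 μL total → factor 23655/55 = 430.09
Product of known-step factors = 5376.1
Overall factor = 1.20 mg/mL / (11.2 ng/mL) = 1.0714 × 10^5
x = 1.0714 × 10^5 / 5376.1 = 19.9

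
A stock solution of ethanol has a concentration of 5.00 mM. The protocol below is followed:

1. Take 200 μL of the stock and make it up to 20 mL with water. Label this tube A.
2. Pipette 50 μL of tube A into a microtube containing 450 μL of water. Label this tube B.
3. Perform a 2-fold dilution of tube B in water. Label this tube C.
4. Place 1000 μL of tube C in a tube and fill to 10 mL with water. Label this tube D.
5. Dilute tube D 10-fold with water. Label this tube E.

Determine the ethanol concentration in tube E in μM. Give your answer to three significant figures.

0.0250 μM

Step 1: 200 μL brought to 20 mL → factor 20000/200 = 100
Step 2: 50 μL + 450 μL = 500 μL total → factor 500/50 = 10
Step 3: 2-fold → factor 2
Step 4: 1000 μL brought to 10 mL → factor 10000/1000 = 10
Step 5: 10-fold → factor 10
Overall dilution factor = 100 × 10 × 2 × 10 × 10 = 2 × 10^5
Final = 5.00 mM / 2 × 10^5 = 2.500 × 10^-5 mM = 0.0250 μM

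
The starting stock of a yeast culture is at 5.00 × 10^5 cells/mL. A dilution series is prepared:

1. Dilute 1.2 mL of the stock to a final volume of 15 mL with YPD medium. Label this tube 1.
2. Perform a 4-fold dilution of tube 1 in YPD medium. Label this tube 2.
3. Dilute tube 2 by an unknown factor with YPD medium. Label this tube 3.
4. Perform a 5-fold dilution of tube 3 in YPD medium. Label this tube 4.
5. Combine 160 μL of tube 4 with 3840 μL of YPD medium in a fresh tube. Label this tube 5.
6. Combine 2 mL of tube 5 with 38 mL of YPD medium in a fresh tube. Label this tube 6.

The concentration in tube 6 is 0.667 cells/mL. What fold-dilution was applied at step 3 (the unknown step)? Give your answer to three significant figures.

Step 1: 1.2 mL brought to 15 mL → factor 15/1.2 = 12.5
Step 2: 4-fold → factor 4
Step 3: unknown factor x
Step 4: 5-fold → factor 5
Step 5: 160 μL + 3840 μL = 4000 μL total → factor 4000/160 = 25
Step 6: 2 mL + 38 mL = 40 mL total → factor 40/2 = 20
Product of known-step factors = 1.25 × 10^5
Overall factor = 5.00 × 10^5 cells/mL / (0.667 cells/mL) = 7.4963 × 10^5
x = 7.4963 × 10^5 / 1.25 × 10^5 = 6.00

6.00-fold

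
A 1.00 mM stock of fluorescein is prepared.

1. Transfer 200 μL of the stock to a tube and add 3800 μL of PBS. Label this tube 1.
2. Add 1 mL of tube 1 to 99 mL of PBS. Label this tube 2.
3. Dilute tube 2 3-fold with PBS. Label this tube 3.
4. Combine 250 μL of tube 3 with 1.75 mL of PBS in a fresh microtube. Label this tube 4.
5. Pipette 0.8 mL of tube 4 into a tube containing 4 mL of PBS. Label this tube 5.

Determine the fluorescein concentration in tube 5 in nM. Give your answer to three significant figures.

Step 1: 200 μL + 3800 μL = 4000 μL total → factor 4000/200 = 20
Step 2: 1 mL + 99 mL = 100 mL total → factor 100/1 = 100
Step 3: 3-fold → factor 3
Step 4: 250 μL + 1.75 mL = 2000 μL total → factor 2000/250 = 8
Step 5: 0.8 mL + 4 mL = 4.8 mL total → factor 4.8/0.8 = 6
Overall dilution factor = 20 × 100 × 3 × 8 × 6 = 2.88 × 10^5
Final = 1.00 mM / 2.88 × 10^5 = 3.472 × 10^-6 mM = 3.47 nM

3.47 nM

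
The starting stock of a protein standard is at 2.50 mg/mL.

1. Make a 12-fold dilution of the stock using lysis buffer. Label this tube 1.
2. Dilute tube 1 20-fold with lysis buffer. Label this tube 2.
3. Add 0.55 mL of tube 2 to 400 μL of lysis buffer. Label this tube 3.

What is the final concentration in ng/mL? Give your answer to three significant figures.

Step 1: 12-fold → factor 12
Step 2: 20-fold → factor 20
Step 3: 0.55 mL + 400 μL = 0.95 mL total → factor 0.95/0.55 = 1.7273
Overall dilution factor = 12 × 20 × 1.7273 = 414.55
Final = 2.50 mg/mL / 414.55 = 0.006031 mg/mL = 6.03 × 10^3 ng/mL

6.03 × 10^3 ng/mL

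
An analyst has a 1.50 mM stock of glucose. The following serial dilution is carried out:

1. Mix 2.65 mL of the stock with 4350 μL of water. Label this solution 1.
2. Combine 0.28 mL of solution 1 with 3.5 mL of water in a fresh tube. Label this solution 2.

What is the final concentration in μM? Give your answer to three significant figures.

Step 1: 2.65 mL + 4350 μL = 7 mL total → factor 7/2.65 = 2.6415
Step 2: 0.28 mL + 3.5 mL = 3.78 mL total → factor 3.78/0.28 = 13.5
Overall dilution factor = 2.6415 × 13.5 = 35.66
Final = 1.50 mM / 35.66 = 0.04206 mM = 42.1 μM

42.1 μM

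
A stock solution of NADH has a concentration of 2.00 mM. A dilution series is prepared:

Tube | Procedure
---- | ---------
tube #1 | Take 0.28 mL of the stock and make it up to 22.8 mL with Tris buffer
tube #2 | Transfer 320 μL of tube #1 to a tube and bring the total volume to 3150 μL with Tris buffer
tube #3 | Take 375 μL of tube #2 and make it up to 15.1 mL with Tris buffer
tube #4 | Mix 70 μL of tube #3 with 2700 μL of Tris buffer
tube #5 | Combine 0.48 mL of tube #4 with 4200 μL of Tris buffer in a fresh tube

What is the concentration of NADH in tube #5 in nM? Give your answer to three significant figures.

0.161 nM

Step 1: 0.28 mL brought to 22.8 mL → factor 22.8/0.28 = 81.429
Step 2: 320 μL brought to 3150 μL → factor 3150/320 = 9.8438
Step 3: 375 μL brought to 15.1 mL → factor 15100/375 = 40.267
Step 4: 70 μL + 2700 μL = 2770 μL total → factor 2770/70 = 39.571
Step 5: 0.48 mL + 4200 μL = 4.68 mL total → factor 4.68/0.48 = 9.75
Overall dilution factor = 81.429 × 9.8438 × 40.267 × 39.571 × 9.75 = 1.2453 × 10^7
Final = 2.00 mM / 1.2453 × 10^7 = 1.606 × 10^-7 mM = 0.161 nM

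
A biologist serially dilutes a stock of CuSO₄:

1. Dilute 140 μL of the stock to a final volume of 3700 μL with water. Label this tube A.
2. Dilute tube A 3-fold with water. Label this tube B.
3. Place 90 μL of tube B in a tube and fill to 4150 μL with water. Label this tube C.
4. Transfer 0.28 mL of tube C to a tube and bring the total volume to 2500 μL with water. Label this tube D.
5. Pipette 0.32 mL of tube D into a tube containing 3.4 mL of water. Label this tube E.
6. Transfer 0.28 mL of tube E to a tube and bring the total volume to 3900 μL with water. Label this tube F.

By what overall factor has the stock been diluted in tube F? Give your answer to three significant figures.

5.29 × 10^6

Step 1: 140 μL brought to 3700 μL → factor 3700/140 = 26.429
Step 2: 3-fold → factor 3
Step 3: 90 μL brought to 4150 μL → factor 4150/90 = 46.111
Step 4: 0.28 mL brought to 2500 μL → factor 2.5/0.28 = 8.9286
Step 5: 0.32 mL + 3.4 mL = 3.72 mL total → factor 3.72/0.32 = 11.625
Step 6: 0.28 mL brought to 3900 μL → factor 3.9/0.28 = 13.929
Overall dilution factor = 26.429 × 3 × 46.111 × 8.9286 × 11.625 × 13.929 = 5.2855 × 10^6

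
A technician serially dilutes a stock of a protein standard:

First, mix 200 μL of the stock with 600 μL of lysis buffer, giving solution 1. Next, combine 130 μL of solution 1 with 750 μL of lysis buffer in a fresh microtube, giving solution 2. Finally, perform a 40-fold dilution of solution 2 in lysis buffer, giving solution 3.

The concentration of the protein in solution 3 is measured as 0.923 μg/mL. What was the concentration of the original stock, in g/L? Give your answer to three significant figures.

1.00 g/L

Step 1: 200 μL + 600 μL = 800 μL total → factor 800/200 = 4
Step 2: 130 μL + 750 μL = 880 μL total → factor 880/130 = 6.7692
Step 3: 40-fold → factor 40
Overall dilution factor = 4 × 6.7692 × 40 = 1083.1
Stock = 0.923 μg/mL × 1083.1 = 999.7 μg/mL = 1.00 g/L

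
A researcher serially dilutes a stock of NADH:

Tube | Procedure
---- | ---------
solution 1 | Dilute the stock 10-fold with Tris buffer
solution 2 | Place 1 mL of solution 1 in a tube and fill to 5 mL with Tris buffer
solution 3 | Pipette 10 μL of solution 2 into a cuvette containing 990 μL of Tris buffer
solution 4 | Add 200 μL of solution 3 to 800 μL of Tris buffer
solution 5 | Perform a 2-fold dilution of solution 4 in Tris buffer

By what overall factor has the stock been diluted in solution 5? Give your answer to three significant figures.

Step 1: 10-fold → factor 10
Step 2: 1 mL brought to 5 mL → factor 5/1 = 5
Step 3: 10 μL + 990 μL = 1000 μL total → factor 1000/10 = 100
Step 4: 200 μL + 800 μL = 1000 μL total → factor 1000/200 = 5
Step 5: 2-fold → factor 2
Overall dilution factor = 10 × 5 × 100 × 5 × 2 = 50000

5.00 × 10^4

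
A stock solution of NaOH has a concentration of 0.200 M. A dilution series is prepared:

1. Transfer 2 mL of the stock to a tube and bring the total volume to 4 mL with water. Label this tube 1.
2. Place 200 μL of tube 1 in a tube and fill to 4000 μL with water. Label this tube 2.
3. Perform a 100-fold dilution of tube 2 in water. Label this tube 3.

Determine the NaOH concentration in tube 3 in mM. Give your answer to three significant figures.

0.0500 mM

Step 1: 2 mL brought to 4 mL → factor 4/2 = 2
Step 2: 200 μL brought to 4000 μL → factor 4000/200 = 20
Step 3: 100-fold → factor 100
Overall dilution factor = 2 × 20 × 100 = 4000
Final = 0.200 M / 4000 = 5.000 × 10^-5 M = 0.0500 mM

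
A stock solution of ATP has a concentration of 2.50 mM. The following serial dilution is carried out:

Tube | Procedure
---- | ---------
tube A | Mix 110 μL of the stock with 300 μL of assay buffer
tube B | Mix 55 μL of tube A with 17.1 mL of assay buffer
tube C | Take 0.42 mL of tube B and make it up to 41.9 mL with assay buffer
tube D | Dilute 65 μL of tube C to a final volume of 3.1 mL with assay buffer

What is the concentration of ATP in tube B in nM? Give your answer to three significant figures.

Step 1: 110 μL + 300 μL = 410 μL total → factor 410/110 = 3.7273
Step 2: 55 μL + 17.1 mL = 17155 μL total → factor 17155/55 = 311.91
Dilution factor through tube B = 3.7273 × 311.91 = 1162.6
[tube B] = 2.50 mM / 1162.6 = 0.002150 mM = 2.15 × 10^3 nM

2.15 × 10^3 nM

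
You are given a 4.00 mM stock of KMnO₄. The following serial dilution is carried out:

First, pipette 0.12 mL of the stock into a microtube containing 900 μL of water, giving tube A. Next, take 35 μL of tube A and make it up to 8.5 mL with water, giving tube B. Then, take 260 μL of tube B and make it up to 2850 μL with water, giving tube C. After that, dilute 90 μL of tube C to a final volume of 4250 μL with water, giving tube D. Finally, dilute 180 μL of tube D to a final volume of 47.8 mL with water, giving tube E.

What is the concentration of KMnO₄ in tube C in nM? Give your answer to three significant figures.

177 nM

Step 1: 0.12 mL + 900 μL = 1.02 mL total → factor 1.02/0.12 = 8.5
Step 2: 35 μL brought to 8.5 mL → factor 8500/35 = 242.86
Step 3: 260 μL brought to 2850 μL → factor 2850/260 = 10.962
Dilution factor through tube C = 8.5 × 242.86 × 10.962 = 22628
[tube C] = 4.00 mM / 22628 = 0.0001768 mM = 177 nM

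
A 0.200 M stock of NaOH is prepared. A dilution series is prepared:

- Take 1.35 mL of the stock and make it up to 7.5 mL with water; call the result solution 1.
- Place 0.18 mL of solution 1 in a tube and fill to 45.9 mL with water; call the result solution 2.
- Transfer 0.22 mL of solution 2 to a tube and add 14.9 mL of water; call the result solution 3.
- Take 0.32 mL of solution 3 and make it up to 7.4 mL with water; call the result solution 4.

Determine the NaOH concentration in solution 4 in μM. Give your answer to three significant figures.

0.0888 μM

Step 1: 1.35 mL brought to 7.5 mL → factor 7.5/1.35 = 5.5556
Step 2: 0.18 mL brought to 45.9 mL → factor 45.9/0.18 = 255
Step 3: 0.22 mL + 14.9 mL = 15.12 mL total → factor 15.12/0.22 = 68.727
Step 4: 0.32 mL brought to 7.4 mL → factor 7.4/0.32 = 23.125
Overall dilution factor = 5.5556 × 255 × 68.727 × 23.125 = 2.2515 × 10^6
Final = 0.200 M / 2.2515 × 10^6 = 8.883 × 10^-8 M = 0.0888 μM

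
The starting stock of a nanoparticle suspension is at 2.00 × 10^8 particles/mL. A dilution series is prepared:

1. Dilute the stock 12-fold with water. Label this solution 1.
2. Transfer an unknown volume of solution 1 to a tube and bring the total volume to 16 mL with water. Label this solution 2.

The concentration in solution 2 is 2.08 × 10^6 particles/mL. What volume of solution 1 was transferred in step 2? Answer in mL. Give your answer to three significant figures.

2.00 mL

Step 1: 12-fold → factor 12
Step 2: v brought to 16 mL → factor = 16 mL/v
Product of known-step factors = 12
Overall factor = 2.00 × 10^8 particles/mL / (2.08 × 10^6 particles/mL) = 96.154
Step-2 factor = 96.154 / 12 = 8.0128
v = 16 mL / 8.0128 = 2.00 mL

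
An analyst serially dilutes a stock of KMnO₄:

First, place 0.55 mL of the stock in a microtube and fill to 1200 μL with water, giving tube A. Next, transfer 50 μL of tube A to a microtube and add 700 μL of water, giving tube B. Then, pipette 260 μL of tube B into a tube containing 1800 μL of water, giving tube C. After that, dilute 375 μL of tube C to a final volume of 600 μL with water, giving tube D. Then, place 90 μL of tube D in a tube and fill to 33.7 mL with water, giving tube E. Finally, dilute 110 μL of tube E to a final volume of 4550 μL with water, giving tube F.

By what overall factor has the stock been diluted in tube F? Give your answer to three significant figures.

6.43 × 10^6

Step 1: 0.55 mL brought to 1200 μL → factor 1.2/0.55 = 2.1818
Step 2: 50 μL + 700 μL = 750 μL total → factor 750/50 = 15
Step 3: 260 μL + 1800 μL = 2060 μL total → factor 2060/260 = 7.9231
Step 4: 375 μL brought to 600 μL → factor 600/375 = 1.6
Step 5: 90 μL brought to 33.7 mL → factor 33700/90 = 374.44
Step 6: 110 μL brought to 4550 μL → factor 4550/110 = 41.364
Overall dilution factor = 2.1818 × 15 × 7.9231 × 1.6 × 374.44 × 41.364 = 6.4258 × 10^6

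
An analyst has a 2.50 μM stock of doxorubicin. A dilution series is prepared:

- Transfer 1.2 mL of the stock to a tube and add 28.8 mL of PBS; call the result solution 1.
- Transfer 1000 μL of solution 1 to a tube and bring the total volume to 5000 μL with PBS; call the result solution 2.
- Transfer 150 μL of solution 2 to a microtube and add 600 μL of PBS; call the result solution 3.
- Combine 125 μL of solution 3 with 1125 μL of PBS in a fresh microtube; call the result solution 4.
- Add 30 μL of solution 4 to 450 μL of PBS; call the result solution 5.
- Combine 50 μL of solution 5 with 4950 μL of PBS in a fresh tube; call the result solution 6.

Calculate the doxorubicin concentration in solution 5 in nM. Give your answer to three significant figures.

0.0250 nM

Step 1: 1.2 mL + 28.8 mL = 30 mL total → factor 30/1.2 = 25
Step 2: 1000 μL brought to 5000 μL → factor 5000/1000 = 5
Step 3: 150 μL + 600 μL = 750 μL total → factor 750/150 = 5
Step 4: 125 μL + 1125 μL = 1250 μL total → factor 1250/125 = 10
Step 5: 30 μL + 450 μL = 480 μL total → factor 480/30 = 16
Dilution factor through solution 5 = 25 × 5 × 5 × 10 × 16 = 1 × 10^5
[solution 5] = 2.50 μM / 1 × 10^5 = 2.500 × 10^-5 μM = 0.0250 nM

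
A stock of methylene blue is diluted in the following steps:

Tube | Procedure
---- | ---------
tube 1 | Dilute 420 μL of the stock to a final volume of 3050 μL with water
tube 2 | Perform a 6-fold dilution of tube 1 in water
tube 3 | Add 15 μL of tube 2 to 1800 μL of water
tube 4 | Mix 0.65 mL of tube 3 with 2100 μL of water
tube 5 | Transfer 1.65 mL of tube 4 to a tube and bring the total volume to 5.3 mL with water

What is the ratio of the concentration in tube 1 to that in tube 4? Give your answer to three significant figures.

Step 1: 420 μL brought to 3050 μL → factor 3050/420 = 7.2619
Step 2: 6-fold → factor 6
Step 3: 15 μL + 1800 μL = 1815 μL total → factor 1815/15 = 121
Step 4: 0.65 mL + 2100 μL = 2.75 mL total → factor 2.75/0.65 = 4.2308
Dilution factor to tube 1 = 7.2619; to tube 4 = 22305
[tube 1]/[tube 4] = (factor to tube 4)/(factor to tube 1) = 22305/7.2619 = 3.07 × 10^3

3.07 × 10^3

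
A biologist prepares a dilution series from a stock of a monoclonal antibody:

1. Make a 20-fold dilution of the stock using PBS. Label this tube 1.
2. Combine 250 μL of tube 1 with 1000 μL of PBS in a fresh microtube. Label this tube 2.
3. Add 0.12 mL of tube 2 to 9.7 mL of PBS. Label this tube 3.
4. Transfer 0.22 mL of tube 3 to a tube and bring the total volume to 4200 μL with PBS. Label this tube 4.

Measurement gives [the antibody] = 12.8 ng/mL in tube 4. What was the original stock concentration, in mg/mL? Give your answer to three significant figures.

Step 1: 20-fold → factor 20
Step 2: 250 μL + 1000 μL = 1250 μL total → factor 1250/250 = 5
Step 3: 0.12 mL + 9.7 mL = 9.82 mL total → factor 9.82/0.12 = 81.833
Step 4: 0.22 mL brought to 4200 μL → factor 4.2/0.22 = 19.091
Overall dilution factor = 20 × 5 × 81.833 × 19.091 = 1.5623 × 10^5
Stock = 12.8 ng/mL × 1.5623 × 10^5 = 2.000 × 10^6 ng/mL = 2.00 mg/mL

2.00 mg/mL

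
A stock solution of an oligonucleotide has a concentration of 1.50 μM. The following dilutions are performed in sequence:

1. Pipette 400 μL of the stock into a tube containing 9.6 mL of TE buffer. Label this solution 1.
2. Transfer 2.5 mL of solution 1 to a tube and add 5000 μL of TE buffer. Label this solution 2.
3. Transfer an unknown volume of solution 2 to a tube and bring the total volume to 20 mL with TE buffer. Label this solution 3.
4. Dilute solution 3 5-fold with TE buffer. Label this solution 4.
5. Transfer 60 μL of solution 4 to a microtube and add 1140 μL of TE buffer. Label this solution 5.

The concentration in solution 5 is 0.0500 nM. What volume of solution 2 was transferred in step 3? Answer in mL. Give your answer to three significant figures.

5.00 mL

Step 1: 400 μL + 9.6 mL = 10000 μL total → factor 10000/400 = 25
Step 2: 2.5 mL + 5000 μL = 7.5 mL total → factor 7.5/2.5 = 3
Step 3: v brought to 20 mL → factor = 20 mL/v
Step 4: 5-fold → factor 5
Step 5: 60 μL + 1140 μL = 1200 μL total → factor 1200/60 = 20
Product of known-step factors = 7500
Overall factor = 1.50 μM / (0.0500 nM) = 30000
Step-3 factor = 30000 / 7500 = 4
v = 20 mL / 4 = 5.00 mL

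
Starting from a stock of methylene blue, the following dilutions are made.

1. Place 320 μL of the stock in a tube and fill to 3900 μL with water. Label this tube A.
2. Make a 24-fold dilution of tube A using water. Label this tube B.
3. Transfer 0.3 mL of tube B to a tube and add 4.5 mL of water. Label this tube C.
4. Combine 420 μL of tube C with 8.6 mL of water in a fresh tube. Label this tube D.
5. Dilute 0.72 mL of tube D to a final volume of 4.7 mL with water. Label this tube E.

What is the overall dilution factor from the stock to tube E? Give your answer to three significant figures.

Step 1: 320 μL brought to 3900 μL → factor 3900/320 = 12.188
Step 2: 24-fold → factor 24
Step 3: 0.3 mL + 4.5 mL = 4.8 mL total → factor 4.8/0.3 = 16
Step 4: 420 μL + 8.6 mL = 9020 μL total → factor 9020/420 = 21.476
Step 5: 0.72 mL brought to 4.7 mL → factor 4.7/0.72 = 6.5278
Overall dilution factor = 12.188 × 24 × 16 × 21.476 × 6.5278 = 6.561 × 10^5

6.56 × 10^5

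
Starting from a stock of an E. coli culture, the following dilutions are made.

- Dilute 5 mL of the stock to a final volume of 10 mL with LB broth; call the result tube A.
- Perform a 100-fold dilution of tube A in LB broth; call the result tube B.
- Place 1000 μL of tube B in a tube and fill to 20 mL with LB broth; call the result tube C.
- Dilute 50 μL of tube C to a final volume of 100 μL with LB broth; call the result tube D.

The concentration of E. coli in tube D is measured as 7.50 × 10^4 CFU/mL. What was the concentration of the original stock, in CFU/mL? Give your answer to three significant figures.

6.00 × 10^8 CFU/mL

Step 1: 5 mL brought to 10 mL → factor 10/5 = 2
Step 2: 100-fold → factor 100
Step 3: 1000 μL brought to 20 mL → factor 20000/1000 = 20
Step 4: 50 μL brought to 100 μL → factor 100/50 = 2
Overall dilution factor = 2 × 100 × 20 × 2 = 8000
Stock = 7.50 × 10^4 CFU/mL × 8000 = 6.00 × 10^8 CFU/mL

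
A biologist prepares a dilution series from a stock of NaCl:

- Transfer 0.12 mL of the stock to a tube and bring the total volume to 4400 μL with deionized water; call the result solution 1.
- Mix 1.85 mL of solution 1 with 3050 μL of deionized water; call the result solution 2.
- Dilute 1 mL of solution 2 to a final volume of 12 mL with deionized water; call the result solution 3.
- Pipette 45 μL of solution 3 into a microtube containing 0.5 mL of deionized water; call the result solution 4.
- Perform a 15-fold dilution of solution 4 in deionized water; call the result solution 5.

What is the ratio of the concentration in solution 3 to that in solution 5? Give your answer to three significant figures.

Step 1: 0.12 mL brought to 4400 μL → factor 4.4/0.12 = 36.667
Step 2: 1.85 mL + 3050 μL = 4.9 mL total → factor 4.9/1.85 = 2.6486
Step 3: 1 mL brought to 12 mL → factor 12/1 = 12
Step 4: 45 μL + 0.5 mL = 545 μL total → factor 545/45 = 12.111
Step 5: 15-fold → factor 15
Dilution factor to solution 3 = 1165.4; to solution 5 = 2.1172 × 10^5
[solution 3]/[solution 5] = (factor to solution 5)/(factor to solution 3) = 2.1172 × 10^5/1165.4 = 182

182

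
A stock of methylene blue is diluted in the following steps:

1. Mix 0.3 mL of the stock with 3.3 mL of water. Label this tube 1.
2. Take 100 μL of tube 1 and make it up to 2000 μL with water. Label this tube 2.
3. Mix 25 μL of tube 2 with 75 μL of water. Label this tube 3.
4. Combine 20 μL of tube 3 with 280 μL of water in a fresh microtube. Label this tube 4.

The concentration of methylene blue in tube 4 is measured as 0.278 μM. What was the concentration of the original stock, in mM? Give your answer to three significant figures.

Step 1: 0.3 mL + 3.3 mL = 3.6 mL total → factor 3.6/0.3 = 12
Step 2: 100 μL brought to 2000 μL → factor 2000/100 = 20
Step 3: 25 μL + 75 μL = 100 μL total → factor 100/25 = 4
Step 4: 20 μL + 280 μL = 300 μL total → factor 300/20 = 15
Overall dilution factor = 12 × 20 × 4 × 15 = 14400
Stock = 0.278 μM × 14400 = 4003 μM = 4.00 mM

4.00 mM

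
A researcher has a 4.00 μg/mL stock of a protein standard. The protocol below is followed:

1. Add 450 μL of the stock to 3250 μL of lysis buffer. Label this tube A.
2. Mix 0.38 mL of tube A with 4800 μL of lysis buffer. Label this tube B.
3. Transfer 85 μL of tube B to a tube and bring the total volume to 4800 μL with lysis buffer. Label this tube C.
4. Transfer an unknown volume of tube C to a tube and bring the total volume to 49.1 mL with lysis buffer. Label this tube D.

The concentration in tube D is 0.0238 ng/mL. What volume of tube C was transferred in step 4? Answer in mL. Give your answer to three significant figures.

Step 1: 450 μL + 3250 μL = 3700 μL total → factor 3700/450 = 8.2222
Step 2: 0.38 mL + 4800 μL = 5.18 mL total → factor 5.18/0.38 = 13.632
Step 3: 85 μL brought to 4800 μL → factor 4800/85 = 56.471
Step 4: v brought to 49.1 mL → factor = 49.1 mL/v
Product of known-step factors = 6329.3
Overall factor = 4.00 μg/mL / (0.0238 ng/mL) = 1.6807 × 10^5
Step-4 factor = 1.6807 × 10^5 / 6329.3 = 26.554
v = 49.1 mL / 26.554 = 1.85 mL

1.85 mL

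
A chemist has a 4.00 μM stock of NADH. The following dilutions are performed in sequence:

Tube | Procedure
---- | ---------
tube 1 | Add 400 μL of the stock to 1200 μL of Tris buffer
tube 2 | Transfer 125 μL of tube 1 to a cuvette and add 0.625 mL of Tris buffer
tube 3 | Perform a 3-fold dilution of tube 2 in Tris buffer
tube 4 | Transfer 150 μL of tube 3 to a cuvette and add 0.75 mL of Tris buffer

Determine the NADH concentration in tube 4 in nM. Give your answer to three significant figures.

Step 1: 400 μL + 1200 μL = 1600 μL total → factor 1600/400 = 4
Step 2: 125 μL + 0.625 mL = 750 μL total → factor 750/125 = 6
Step 3: 3-fold → factor 3
Step 4: 150 μL + 0.75 mL = 900 μL total → factor 900/150 = 6
Overall dilution factor = 4 × 6 × 3 × 6 = 432
Final = 4.00 μM / 432 = 0.009259 μM = 9.26 nM

9.26 nM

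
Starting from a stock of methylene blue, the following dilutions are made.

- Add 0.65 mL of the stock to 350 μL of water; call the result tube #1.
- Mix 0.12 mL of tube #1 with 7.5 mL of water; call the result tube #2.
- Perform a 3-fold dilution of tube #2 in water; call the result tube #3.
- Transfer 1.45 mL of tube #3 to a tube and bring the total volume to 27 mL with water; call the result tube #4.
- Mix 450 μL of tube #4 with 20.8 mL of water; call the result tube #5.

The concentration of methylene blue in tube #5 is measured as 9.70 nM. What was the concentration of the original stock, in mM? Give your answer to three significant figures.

Step 1: 0.65 mL + 350 μL = 1 mL total → factor 1/0.65 = 1.5385
Step 2: 0.12 mL + 7.5 mL = 7.62 mL total → factor 7.62/0.12 = 63.5
Step 3: 3-fold → factor 3
Step 4: 1.45 mL brought to 27 mL → factor 27/1.45 = 18.621
Step 5: 450 μL + 20.8 mL = 21250 μL total → factor 21250/450 = 47.222
Overall dilution factor = 1.5385 × 63.5 × 3 × 18.621 × 47.222 = 2.5771 × 10^5
Stock = 9.70 nM × 2.5771 × 10^5 = 2.500 × 10^6 nM = 2.50 mM

2.50 mM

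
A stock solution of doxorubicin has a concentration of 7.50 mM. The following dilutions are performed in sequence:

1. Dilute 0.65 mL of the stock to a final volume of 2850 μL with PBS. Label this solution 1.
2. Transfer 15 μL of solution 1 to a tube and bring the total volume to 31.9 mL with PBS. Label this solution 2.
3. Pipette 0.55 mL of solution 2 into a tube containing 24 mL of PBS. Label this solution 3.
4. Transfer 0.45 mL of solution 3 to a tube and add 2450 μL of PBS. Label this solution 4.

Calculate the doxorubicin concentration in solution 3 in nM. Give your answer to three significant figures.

Step 1: 0.65 mL brought to 2850 μL → factor 2.85/0.65 = 4.3846
Step 2: 15 μL brought to 31.9 mL → factor 31900/15 = 2126.7
Step 3: 0.55 mL + 24 mL = 24.55 mL total → factor 24.55/0.55 = 44.636
Dilution factor through solution 3 = 4.3846 × 2126.7 × 44.636 = 4.1622 × 10^5
[solution 3] = 7.50 mM / 4.1622 × 10^5 = 1.802 × 10^-5 mM = 18.0 nM

18.0 nM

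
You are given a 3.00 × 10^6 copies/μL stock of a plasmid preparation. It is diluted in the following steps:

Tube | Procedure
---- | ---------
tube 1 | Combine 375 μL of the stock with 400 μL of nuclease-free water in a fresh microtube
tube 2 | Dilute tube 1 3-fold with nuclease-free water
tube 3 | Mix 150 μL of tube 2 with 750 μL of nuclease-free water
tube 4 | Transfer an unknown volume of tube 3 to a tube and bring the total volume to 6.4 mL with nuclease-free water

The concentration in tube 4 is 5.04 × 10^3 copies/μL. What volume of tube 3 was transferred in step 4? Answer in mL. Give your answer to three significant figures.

0.400 mL

Step 1: 375 μL + 400 μL = 775 μL total → factor 775/375 = 2.0667
Step 2: 3-fold → factor 3
Step 3: 150 μL + 750 μL = 900 μL total → factor 900/150 = 6
Step 4: v brought to 6.4 mL → factor = 6.4 mL/v
Product of known-step factors = 37.2
Overall factor = 3.00 × 10^6 copies/μL / (5.04 × 10^3 copies/μL) = 595.24
Step-4 factor = 595.24 / 37.2 = 16.001
v = 6.4 mL / 16.001 = 0.400 mL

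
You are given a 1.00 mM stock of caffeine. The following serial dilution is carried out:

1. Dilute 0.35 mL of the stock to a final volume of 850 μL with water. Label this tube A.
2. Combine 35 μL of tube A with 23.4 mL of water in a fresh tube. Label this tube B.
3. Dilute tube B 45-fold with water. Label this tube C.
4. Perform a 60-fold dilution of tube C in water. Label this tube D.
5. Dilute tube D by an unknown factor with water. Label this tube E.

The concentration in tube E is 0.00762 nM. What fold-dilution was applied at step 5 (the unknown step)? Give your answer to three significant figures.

Step 1: 0.35 mL brought to 850 μL → factor 0.85/0.35 = 2.4286
Step 2: 35 μL + 23.4 mL = 23435 μL total → factor 23435/35 = 669.57
Step 3: 45-fold → factor 45
Step 4: 60-fold → factor 60
Step 5: unknown factor x
Product of known-step factors = 4.3905 × 10^6
Overall factor = 1.00 mM / (0.00762 nM) = 1.3123 × 10^8
x = 1.3123 × 10^8 / 4.3905 × 10^6 = 29.9

29.9-fold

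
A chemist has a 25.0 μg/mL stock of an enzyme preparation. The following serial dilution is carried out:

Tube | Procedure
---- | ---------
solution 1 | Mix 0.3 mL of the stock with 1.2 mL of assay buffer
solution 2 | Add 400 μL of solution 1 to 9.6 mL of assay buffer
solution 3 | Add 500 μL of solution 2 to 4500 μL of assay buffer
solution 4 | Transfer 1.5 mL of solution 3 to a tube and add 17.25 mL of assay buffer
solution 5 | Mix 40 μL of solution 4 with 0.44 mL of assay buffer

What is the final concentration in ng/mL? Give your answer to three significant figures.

0.133 ng/mL

Step 1: 0.3 mL + 1.2 mL = 1.5 mL total → factor 1.5/0.3 = 5
Step 2: 400 μL + 9.6 mL = 10000 μL total → factor 10000/400 = 25
Step 3: 500 μL + 4500 μL = 5000 μL total → factor 5000/500 = 10
Step 4: 1.5 mL + 17.25 mL = 18.75 mL total → factor 18.75/1.5 = 12.5
Step 5: 40 μL + 0.44 mL = 480 μL total → factor 480/40 = 12
Overall dilution factor = 5 × 25 × 10 × 12.5 × 12 = 1.875 × 10^5
Final = 25.0 μg/mL / 1.875 × 10^5 = 0.0001333 μg/mL = 0.133 ng/mL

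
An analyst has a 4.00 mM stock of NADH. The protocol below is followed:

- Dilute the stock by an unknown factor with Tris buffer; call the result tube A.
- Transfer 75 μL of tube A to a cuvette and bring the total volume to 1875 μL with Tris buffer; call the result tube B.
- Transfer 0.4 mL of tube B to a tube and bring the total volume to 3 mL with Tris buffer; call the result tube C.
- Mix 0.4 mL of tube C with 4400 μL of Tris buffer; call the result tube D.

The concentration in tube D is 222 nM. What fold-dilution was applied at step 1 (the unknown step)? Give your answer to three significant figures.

8.01-fold

Step 1: unknown factor x
Step 2: 75 μL brought to 1875 μL → factor 1875/75 = 25
Step 3: 0.4 mL brought to 3 mL → factor 3/0.4 = 7.5
Step 4: 0.4 mL + 4400 μL = 4.8 mL total → factor 4.8/0.4 = 12
Product of known-step factors = 2250
Overall factor = 4.00 mM / (222 nM) = 18018
x = 18018 / 2250 = 8.01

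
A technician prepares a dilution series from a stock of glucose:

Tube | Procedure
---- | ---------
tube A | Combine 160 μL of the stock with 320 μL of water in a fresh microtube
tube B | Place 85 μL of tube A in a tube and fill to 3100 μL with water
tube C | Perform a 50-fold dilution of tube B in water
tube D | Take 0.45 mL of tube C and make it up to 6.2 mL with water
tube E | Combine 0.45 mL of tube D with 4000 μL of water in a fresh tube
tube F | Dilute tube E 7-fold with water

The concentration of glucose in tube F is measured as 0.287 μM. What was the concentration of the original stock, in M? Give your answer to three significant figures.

Step 1: 160 μL + 320 μL = 480 μL total → factor 480/160 = 3
Step 2: 85 μL brought to 3100 μL → factor 3100/85 = 36.471
Step 3: 50-fold → factor 50
Step 4: 0.45 mL brought to 6.2 mL → factor 6.2/0.45 = 13.778
Step 5: 0.45 mL + 4000 μL = 4.45 mL total → factor 4.45/0.45 = 9.8889
Step 6: 7-fold → factor 7
Overall dilution factor = 3 × 36.471 × 50 × 13.778 × 9.8889 × 7 = 5.2175 × 10^6
Stock = 0.287 μM × 5.2175 × 10^6 = 1.497 × 10^6 μM = 1.50 M

1.50 M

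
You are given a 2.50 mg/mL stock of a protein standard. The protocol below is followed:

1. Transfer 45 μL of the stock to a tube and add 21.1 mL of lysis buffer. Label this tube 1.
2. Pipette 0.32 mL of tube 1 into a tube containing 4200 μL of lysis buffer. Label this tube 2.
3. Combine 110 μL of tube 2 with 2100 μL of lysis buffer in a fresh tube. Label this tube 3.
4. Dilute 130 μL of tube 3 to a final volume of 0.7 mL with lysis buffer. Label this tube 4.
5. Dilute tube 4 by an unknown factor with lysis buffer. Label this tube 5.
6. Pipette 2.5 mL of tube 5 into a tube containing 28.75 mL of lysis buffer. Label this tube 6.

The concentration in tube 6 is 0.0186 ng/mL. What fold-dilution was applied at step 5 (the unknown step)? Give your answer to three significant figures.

Step 1: 45 μL + 21.1 mL = 21145 μL total → factor 21145/45 = 469.89
Step 2: 0.32 mL + 4200 μL = 4.52 mL total → factor 4.52/0.32 = 14.125
Step 3: 110 μL + 2100 μL = 2210 μL total → factor 2210/110 = 20.091
Step 4: 130 μL brought to 0.7 mL → factor 700/130 = 5.3846
Step 5: unknown factor x
Step 6: 2.5 mL + 28.75 mL = 31.25 mL total → factor 31.25/2.5 = 12.5
Product of known-step factors = 8.9753 × 10^6
Overall factor = 2.50 mg/mL / (0.0186 ng/mL) = 1.3441 × 10^8
x = 1.3441 × 10^8 / 8.9753 × 10^6 = 15.0

15.0-fold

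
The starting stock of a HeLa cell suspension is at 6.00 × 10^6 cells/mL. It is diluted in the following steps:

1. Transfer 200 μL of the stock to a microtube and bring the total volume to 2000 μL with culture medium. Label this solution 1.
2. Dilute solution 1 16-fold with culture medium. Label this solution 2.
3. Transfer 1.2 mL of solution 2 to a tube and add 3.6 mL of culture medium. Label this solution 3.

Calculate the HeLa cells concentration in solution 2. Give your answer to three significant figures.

3.75 × 10^4 cells/mL

Step 1: 200 μL brought to 2000 μL → factor 2000/200 = 10
Step 2: 16-fold → factor 16
Dilution factor through solution 2 = 10 × 16 = 160
[solution 2] = 6.00 × 10^6 cells/mL / 160 = 3.75 × 10^4 cells/mL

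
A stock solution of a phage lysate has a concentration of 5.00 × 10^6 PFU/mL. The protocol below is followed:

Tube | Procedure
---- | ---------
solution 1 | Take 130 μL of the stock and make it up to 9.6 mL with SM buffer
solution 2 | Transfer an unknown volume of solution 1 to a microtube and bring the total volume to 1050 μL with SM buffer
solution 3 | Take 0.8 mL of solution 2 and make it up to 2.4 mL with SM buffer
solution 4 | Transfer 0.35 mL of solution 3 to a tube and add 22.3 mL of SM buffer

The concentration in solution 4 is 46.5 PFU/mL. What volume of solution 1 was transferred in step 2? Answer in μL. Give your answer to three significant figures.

140 μL

Step 1: 130 μL brought to 9.6 mL → factor 9600/130 = 73.846
Step 2: v brought to 1050 μL → factor = 1050 μL/v
Step 3: 0.8 mL brought to 2.4 mL → factor 2.4/0.8 = 3
Step 4: 0.35 mL + 22.3 mL = 22.65 mL total → factor 22.65/0.35 = 64.714
Product of known-step factors = 14337
Overall factor = 5.00 × 10^6 PFU/mL / (46.5 PFU/mL) = 1.0753 × 10^5
Step-2 factor = 1.0753 × 10^5 / 14337 = 7.5001
v = 1050 μL / 7.5001 = 140 μL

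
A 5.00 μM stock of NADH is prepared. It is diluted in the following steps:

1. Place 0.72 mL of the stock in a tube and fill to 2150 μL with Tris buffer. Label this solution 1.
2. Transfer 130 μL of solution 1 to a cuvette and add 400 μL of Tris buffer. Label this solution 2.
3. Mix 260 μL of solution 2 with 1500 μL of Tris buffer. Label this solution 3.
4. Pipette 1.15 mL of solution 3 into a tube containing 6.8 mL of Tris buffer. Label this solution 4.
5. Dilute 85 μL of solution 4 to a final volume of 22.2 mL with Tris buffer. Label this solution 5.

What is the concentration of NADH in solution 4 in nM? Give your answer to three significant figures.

Step 1: 0.72 mL brought to 2150 μL → factor 2.15/0.72 = 2.9861
Step 2: 130 μL + 400 μL = 530 μL total → factor 530/130 = 4.0769
Step 3: 260 μL + 1500 μL = 1760 μL total → factor 1760/260 = 6.7692
Step 4: 1.15 mL + 6.8 mL = 7.95 mL total → factor 7.95/1.15 = 6.913
Dilution factor through solution 4 = 2.9861 × 4.0769 × 6.7692 × 6.913 = 569.7
[solution 4] = 5.00 μM / 569.7 = 0.008777 μM = 8.78 nM

8.78 nM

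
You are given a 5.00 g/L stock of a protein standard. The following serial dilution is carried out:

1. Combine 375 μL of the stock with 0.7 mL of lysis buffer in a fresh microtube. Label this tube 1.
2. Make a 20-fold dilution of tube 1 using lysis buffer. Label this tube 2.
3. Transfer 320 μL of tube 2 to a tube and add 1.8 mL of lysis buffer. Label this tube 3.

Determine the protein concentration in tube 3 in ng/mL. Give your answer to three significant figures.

1.32 × 10^4 ng/mL

Step 1: 375 μL + 0.7 mL = 1075 μL total → factor 1075/375 = 2.8667
Step 2: 20-fold → factor 20
Step 3: 320 μL + 1.8 mL = 2120 μL total → factor 2120/320 = 6.625
Overall dilution factor = 2.8667 × 20 × 6.625 = 379.83
Final = 5.00 g/L / 379.83 = 0.01316 g/L = 1.32 × 10^4 ng/mL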